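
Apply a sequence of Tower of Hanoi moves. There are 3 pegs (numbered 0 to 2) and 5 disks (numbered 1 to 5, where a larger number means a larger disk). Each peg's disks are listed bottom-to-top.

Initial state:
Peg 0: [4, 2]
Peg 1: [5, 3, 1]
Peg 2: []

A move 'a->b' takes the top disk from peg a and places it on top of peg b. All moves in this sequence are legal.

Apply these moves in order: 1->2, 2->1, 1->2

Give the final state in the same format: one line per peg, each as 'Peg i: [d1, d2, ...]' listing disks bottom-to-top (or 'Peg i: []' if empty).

Answer: Peg 0: [4, 2]
Peg 1: [5, 3]
Peg 2: [1]

Derivation:
After move 1 (1->2):
Peg 0: [4, 2]
Peg 1: [5, 3]
Peg 2: [1]

After move 2 (2->1):
Peg 0: [4, 2]
Peg 1: [5, 3, 1]
Peg 2: []

After move 3 (1->2):
Peg 0: [4, 2]
Peg 1: [5, 3]
Peg 2: [1]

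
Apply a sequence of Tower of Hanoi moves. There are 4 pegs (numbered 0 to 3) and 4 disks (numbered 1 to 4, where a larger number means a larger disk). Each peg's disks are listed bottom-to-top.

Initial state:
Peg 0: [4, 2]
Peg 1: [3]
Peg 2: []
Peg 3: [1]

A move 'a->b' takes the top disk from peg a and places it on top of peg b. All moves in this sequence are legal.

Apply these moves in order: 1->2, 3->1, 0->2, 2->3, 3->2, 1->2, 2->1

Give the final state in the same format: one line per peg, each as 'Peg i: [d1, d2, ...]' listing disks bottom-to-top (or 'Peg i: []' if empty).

After move 1 (1->2):
Peg 0: [4, 2]
Peg 1: []
Peg 2: [3]
Peg 3: [1]

After move 2 (3->1):
Peg 0: [4, 2]
Peg 1: [1]
Peg 2: [3]
Peg 3: []

After move 3 (0->2):
Peg 0: [4]
Peg 1: [1]
Peg 2: [3, 2]
Peg 3: []

After move 4 (2->3):
Peg 0: [4]
Peg 1: [1]
Peg 2: [3]
Peg 3: [2]

After move 5 (3->2):
Peg 0: [4]
Peg 1: [1]
Peg 2: [3, 2]
Peg 3: []

After move 6 (1->2):
Peg 0: [4]
Peg 1: []
Peg 2: [3, 2, 1]
Peg 3: []

After move 7 (2->1):
Peg 0: [4]
Peg 1: [1]
Peg 2: [3, 2]
Peg 3: []

Answer: Peg 0: [4]
Peg 1: [1]
Peg 2: [3, 2]
Peg 3: []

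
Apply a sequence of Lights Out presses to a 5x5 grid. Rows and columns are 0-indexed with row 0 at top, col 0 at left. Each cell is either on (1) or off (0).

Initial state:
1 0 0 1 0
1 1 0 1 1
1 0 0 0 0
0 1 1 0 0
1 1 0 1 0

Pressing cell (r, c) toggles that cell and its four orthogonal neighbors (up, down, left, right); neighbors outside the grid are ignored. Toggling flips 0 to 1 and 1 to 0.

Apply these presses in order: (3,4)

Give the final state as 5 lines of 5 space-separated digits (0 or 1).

Answer: 1 0 0 1 0
1 1 0 1 1
1 0 0 0 1
0 1 1 1 1
1 1 0 1 1

Derivation:
After press 1 at (3,4):
1 0 0 1 0
1 1 0 1 1
1 0 0 0 1
0 1 1 1 1
1 1 0 1 1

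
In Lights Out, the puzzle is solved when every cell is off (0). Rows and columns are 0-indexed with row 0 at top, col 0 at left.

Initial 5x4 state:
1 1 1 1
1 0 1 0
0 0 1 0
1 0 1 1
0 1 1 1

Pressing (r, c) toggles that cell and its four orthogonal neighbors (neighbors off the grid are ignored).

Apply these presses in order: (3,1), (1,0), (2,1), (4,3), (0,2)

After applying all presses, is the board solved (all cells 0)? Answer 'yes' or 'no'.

After press 1 at (3,1):
1 1 1 1
1 0 1 0
0 1 1 0
0 1 0 1
0 0 1 1

After press 2 at (1,0):
0 1 1 1
0 1 1 0
1 1 1 0
0 1 0 1
0 0 1 1

After press 3 at (2,1):
0 1 1 1
0 0 1 0
0 0 0 0
0 0 0 1
0 0 1 1

After press 4 at (4,3):
0 1 1 1
0 0 1 0
0 0 0 0
0 0 0 0
0 0 0 0

After press 5 at (0,2):
0 0 0 0
0 0 0 0
0 0 0 0
0 0 0 0
0 0 0 0

Lights still on: 0

Answer: yes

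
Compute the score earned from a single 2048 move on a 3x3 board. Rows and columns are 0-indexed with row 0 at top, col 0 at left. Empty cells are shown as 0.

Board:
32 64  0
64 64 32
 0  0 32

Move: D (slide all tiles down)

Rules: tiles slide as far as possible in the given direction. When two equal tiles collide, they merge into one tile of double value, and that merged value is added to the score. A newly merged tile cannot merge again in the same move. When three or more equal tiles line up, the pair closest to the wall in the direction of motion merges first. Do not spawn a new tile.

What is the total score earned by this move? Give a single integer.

Answer: 192

Derivation:
Slide down:
col 0: [32, 64, 0] -> [0, 32, 64]  score +0 (running 0)
col 1: [64, 64, 0] -> [0, 0, 128]  score +128 (running 128)
col 2: [0, 32, 32] -> [0, 0, 64]  score +64 (running 192)
Board after move:
  0   0   0
 32   0   0
 64 128  64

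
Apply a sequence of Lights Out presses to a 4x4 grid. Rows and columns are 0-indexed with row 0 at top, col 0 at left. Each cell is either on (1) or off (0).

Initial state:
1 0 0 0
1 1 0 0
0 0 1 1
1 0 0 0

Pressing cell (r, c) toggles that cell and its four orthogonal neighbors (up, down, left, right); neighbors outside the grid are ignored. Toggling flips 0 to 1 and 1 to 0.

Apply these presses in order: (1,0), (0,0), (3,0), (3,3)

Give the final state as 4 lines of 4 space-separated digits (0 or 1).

After press 1 at (1,0):
0 0 0 0
0 0 0 0
1 0 1 1
1 0 0 0

After press 2 at (0,0):
1 1 0 0
1 0 0 0
1 0 1 1
1 0 0 0

After press 3 at (3,0):
1 1 0 0
1 0 0 0
0 0 1 1
0 1 0 0

After press 4 at (3,3):
1 1 0 0
1 0 0 0
0 0 1 0
0 1 1 1

Answer: 1 1 0 0
1 0 0 0
0 0 1 0
0 1 1 1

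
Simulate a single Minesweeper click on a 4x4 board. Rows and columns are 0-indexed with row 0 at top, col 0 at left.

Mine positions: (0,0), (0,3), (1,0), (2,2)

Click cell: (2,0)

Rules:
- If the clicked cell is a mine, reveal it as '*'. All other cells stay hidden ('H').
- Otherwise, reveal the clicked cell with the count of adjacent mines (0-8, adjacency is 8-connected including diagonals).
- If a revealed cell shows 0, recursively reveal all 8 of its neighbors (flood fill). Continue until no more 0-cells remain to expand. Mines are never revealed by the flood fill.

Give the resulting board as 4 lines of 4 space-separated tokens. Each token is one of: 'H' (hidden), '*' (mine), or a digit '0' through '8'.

H H H H
H H H H
1 H H H
H H H H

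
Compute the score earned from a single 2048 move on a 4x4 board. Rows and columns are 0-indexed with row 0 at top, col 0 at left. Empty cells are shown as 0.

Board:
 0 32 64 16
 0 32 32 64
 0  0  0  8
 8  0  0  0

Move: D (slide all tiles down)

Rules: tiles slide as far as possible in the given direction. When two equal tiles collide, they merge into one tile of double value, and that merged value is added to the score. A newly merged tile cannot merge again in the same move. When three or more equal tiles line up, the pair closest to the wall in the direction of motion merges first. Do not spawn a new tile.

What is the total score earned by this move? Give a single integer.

Slide down:
col 0: [0, 0, 0, 8] -> [0, 0, 0, 8]  score +0 (running 0)
col 1: [32, 32, 0, 0] -> [0, 0, 0, 64]  score +64 (running 64)
col 2: [64, 32, 0, 0] -> [0, 0, 64, 32]  score +0 (running 64)
col 3: [16, 64, 8, 0] -> [0, 16, 64, 8]  score +0 (running 64)
Board after move:
 0  0  0  0
 0  0  0 16
 0  0 64 64
 8 64 32  8

Answer: 64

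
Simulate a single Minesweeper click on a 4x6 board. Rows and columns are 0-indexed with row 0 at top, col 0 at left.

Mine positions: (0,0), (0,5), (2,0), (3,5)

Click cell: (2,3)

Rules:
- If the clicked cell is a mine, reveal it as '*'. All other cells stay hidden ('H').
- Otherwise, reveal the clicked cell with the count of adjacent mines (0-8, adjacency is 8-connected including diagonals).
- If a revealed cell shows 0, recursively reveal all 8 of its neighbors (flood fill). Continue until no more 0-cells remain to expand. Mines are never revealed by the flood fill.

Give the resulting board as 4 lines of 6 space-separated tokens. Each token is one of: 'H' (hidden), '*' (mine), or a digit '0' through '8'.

H 1 0 0 1 H
H 2 0 0 1 H
H 1 0 0 1 H
H 1 0 0 1 H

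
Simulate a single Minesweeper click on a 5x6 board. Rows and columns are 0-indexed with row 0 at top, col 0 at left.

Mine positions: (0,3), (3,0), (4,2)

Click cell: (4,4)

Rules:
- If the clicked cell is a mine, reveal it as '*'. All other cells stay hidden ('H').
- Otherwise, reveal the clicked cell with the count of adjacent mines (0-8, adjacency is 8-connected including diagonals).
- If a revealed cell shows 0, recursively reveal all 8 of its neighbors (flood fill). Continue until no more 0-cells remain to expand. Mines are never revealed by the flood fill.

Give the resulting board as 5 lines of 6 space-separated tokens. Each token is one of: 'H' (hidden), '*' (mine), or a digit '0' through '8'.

0 0 1 H 1 0
0 0 1 1 1 0
1 1 0 0 0 0
H 2 1 1 0 0
H H H 1 0 0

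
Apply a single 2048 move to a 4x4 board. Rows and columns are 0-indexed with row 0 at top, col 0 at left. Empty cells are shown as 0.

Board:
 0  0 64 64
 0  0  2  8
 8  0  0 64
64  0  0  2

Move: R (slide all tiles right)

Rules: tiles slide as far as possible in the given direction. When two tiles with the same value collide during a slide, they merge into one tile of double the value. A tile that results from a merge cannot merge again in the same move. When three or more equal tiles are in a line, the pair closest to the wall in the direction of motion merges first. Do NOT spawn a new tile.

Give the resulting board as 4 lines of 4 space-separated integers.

Answer:   0   0   0 128
  0   0   2   8
  0   0   8  64
  0   0  64   2

Derivation:
Slide right:
row 0: [0, 0, 64, 64] -> [0, 0, 0, 128]
row 1: [0, 0, 2, 8] -> [0, 0, 2, 8]
row 2: [8, 0, 0, 64] -> [0, 0, 8, 64]
row 3: [64, 0, 0, 2] -> [0, 0, 64, 2]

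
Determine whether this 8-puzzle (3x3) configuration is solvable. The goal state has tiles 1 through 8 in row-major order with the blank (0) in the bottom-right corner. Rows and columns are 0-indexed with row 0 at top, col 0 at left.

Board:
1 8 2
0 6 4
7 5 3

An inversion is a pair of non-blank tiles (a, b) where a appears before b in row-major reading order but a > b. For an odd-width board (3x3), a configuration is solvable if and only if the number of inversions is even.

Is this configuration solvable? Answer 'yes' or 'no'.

Answer: no

Derivation:
Inversions (pairs i<j in row-major order where tile[i] > tile[j] > 0): 13
13 is odd, so the puzzle is not solvable.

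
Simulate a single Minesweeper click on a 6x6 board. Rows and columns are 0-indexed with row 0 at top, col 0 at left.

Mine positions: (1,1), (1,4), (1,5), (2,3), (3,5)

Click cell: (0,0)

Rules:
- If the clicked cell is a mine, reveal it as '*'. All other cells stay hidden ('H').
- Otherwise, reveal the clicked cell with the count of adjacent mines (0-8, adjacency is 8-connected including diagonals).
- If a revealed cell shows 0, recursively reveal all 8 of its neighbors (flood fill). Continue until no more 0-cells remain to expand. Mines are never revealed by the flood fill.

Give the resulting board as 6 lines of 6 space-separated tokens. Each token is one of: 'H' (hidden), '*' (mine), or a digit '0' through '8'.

1 H H H H H
H H H H H H
H H H H H H
H H H H H H
H H H H H H
H H H H H H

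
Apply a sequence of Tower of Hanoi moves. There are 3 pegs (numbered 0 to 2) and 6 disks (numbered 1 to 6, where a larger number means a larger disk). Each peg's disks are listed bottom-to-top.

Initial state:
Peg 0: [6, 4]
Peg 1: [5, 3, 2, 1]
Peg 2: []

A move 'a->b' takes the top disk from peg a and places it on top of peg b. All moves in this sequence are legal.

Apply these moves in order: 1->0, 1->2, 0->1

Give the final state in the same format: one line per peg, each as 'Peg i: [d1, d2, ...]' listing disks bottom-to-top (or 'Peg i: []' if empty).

After move 1 (1->0):
Peg 0: [6, 4, 1]
Peg 1: [5, 3, 2]
Peg 2: []

After move 2 (1->2):
Peg 0: [6, 4, 1]
Peg 1: [5, 3]
Peg 2: [2]

After move 3 (0->1):
Peg 0: [6, 4]
Peg 1: [5, 3, 1]
Peg 2: [2]

Answer: Peg 0: [6, 4]
Peg 1: [5, 3, 1]
Peg 2: [2]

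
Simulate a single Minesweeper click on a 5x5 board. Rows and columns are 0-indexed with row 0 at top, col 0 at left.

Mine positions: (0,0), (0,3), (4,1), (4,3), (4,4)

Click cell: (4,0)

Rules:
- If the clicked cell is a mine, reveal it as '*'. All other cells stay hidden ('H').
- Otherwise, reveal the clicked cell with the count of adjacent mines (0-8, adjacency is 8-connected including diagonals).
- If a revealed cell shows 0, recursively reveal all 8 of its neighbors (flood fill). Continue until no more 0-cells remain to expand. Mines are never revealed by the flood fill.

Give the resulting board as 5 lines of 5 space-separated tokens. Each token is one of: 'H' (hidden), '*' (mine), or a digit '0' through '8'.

H H H H H
H H H H H
H H H H H
H H H H H
1 H H H H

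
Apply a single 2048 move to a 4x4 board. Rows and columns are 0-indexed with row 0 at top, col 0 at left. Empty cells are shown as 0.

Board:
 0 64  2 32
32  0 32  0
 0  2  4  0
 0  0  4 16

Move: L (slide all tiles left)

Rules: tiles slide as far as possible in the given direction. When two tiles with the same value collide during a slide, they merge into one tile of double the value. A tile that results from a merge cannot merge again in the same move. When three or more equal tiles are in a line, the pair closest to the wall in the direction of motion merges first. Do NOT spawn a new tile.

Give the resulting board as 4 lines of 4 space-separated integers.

Answer: 64  2 32  0
64  0  0  0
 2  4  0  0
 4 16  0  0

Derivation:
Slide left:
row 0: [0, 64, 2, 32] -> [64, 2, 32, 0]
row 1: [32, 0, 32, 0] -> [64, 0, 0, 0]
row 2: [0, 2, 4, 0] -> [2, 4, 0, 0]
row 3: [0, 0, 4, 16] -> [4, 16, 0, 0]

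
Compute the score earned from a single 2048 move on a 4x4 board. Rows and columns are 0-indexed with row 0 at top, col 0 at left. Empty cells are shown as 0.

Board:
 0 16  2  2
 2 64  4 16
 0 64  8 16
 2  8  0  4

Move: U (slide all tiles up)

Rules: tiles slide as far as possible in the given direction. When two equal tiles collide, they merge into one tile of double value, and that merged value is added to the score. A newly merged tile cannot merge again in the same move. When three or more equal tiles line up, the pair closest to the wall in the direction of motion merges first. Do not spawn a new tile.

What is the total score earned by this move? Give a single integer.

Answer: 164

Derivation:
Slide up:
col 0: [0, 2, 0, 2] -> [4, 0, 0, 0]  score +4 (running 4)
col 1: [16, 64, 64, 8] -> [16, 128, 8, 0]  score +128 (running 132)
col 2: [2, 4, 8, 0] -> [2, 4, 8, 0]  score +0 (running 132)
col 3: [2, 16, 16, 4] -> [2, 32, 4, 0]  score +32 (running 164)
Board after move:
  4  16   2   2
  0 128   4  32
  0   8   8   4
  0   0   0   0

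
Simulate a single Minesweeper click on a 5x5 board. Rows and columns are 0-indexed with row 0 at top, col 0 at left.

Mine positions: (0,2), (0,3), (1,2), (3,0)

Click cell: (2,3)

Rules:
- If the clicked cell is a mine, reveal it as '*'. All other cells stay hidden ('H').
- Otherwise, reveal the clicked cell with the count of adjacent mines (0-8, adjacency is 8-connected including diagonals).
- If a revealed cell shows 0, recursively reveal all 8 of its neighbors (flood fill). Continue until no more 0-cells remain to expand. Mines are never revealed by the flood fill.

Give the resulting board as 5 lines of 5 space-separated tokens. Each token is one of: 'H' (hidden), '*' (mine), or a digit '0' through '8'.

H H H H H
H H H H H
H H H 1 H
H H H H H
H H H H H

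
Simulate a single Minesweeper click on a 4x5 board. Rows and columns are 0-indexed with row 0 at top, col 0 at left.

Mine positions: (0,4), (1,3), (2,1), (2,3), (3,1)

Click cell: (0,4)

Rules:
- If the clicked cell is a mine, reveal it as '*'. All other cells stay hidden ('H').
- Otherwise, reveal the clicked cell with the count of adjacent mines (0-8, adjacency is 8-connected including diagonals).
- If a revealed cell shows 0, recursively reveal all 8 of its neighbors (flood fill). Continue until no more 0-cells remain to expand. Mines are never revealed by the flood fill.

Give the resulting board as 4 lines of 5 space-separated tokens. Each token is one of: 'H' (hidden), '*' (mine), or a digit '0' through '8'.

H H H H *
H H H H H
H H H H H
H H H H H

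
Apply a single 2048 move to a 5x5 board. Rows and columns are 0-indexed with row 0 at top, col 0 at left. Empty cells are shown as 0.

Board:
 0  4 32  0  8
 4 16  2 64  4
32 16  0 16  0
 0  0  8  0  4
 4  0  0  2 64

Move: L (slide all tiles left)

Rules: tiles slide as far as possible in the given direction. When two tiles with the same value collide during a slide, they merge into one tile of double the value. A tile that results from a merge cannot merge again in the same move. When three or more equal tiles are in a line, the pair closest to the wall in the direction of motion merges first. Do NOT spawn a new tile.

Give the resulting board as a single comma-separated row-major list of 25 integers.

Slide left:
row 0: [0, 4, 32, 0, 8] -> [4, 32, 8, 0, 0]
row 1: [4, 16, 2, 64, 4] -> [4, 16, 2, 64, 4]
row 2: [32, 16, 0, 16, 0] -> [32, 32, 0, 0, 0]
row 3: [0, 0, 8, 0, 4] -> [8, 4, 0, 0, 0]
row 4: [4, 0, 0, 2, 64] -> [4, 2, 64, 0, 0]

Answer: 4, 32, 8, 0, 0, 4, 16, 2, 64, 4, 32, 32, 0, 0, 0, 8, 4, 0, 0, 0, 4, 2, 64, 0, 0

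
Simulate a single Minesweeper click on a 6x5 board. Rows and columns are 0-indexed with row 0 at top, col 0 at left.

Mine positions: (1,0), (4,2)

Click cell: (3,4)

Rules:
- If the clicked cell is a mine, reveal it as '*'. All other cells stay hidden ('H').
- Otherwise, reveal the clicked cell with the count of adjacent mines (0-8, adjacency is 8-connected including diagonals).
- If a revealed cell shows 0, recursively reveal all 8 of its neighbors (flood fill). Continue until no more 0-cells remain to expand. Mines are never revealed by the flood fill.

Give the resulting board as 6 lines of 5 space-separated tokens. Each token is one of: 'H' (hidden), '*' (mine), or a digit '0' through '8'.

H 1 0 0 0
H 1 0 0 0
H 1 0 0 0
H 1 1 1 0
H H H 1 0
H H H 1 0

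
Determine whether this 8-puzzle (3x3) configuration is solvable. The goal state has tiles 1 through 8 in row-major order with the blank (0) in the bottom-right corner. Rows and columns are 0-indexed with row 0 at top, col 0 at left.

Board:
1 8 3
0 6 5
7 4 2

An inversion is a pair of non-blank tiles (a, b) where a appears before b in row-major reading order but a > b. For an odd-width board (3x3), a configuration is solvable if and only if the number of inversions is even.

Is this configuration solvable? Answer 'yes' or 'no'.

Answer: no

Derivation:
Inversions (pairs i<j in row-major order where tile[i] > tile[j] > 0): 15
15 is odd, so the puzzle is not solvable.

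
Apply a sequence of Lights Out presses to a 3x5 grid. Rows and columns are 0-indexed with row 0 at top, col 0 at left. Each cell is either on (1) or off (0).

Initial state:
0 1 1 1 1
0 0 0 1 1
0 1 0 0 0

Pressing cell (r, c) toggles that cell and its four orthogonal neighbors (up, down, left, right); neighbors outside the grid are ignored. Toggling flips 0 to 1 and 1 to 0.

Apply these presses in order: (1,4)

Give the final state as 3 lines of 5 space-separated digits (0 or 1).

After press 1 at (1,4):
0 1 1 1 0
0 0 0 0 0
0 1 0 0 1

Answer: 0 1 1 1 0
0 0 0 0 0
0 1 0 0 1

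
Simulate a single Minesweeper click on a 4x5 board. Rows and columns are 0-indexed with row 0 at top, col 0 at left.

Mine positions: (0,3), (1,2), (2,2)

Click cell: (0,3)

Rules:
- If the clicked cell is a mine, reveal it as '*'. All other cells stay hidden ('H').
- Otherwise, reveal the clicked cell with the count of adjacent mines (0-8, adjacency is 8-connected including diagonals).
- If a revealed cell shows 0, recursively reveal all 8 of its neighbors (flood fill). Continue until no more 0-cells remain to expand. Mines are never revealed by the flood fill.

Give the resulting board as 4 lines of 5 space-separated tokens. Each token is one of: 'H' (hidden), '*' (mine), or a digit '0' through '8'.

H H H * H
H H H H H
H H H H H
H H H H H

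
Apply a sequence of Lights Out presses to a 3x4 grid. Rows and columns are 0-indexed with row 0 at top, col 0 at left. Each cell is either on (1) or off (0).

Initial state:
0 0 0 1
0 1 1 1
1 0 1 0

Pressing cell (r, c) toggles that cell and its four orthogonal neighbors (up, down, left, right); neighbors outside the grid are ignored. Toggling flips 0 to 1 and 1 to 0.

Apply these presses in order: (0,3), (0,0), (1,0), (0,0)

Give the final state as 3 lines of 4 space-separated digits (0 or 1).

After press 1 at (0,3):
0 0 1 0
0 1 1 0
1 0 1 0

After press 2 at (0,0):
1 1 1 0
1 1 1 0
1 0 1 0

After press 3 at (1,0):
0 1 1 0
0 0 1 0
0 0 1 0

After press 4 at (0,0):
1 0 1 0
1 0 1 0
0 0 1 0

Answer: 1 0 1 0
1 0 1 0
0 0 1 0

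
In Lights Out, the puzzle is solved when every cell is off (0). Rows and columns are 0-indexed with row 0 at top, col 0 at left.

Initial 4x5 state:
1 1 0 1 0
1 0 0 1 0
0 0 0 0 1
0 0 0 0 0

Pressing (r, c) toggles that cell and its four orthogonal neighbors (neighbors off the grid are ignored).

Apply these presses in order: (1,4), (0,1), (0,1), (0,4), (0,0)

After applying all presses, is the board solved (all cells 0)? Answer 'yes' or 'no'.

Answer: yes

Derivation:
After press 1 at (1,4):
1 1 0 1 1
1 0 0 0 1
0 0 0 0 0
0 0 0 0 0

After press 2 at (0,1):
0 0 1 1 1
1 1 0 0 1
0 0 0 0 0
0 0 0 0 0

After press 3 at (0,1):
1 1 0 1 1
1 0 0 0 1
0 0 0 0 0
0 0 0 0 0

After press 4 at (0,4):
1 1 0 0 0
1 0 0 0 0
0 0 0 0 0
0 0 0 0 0

After press 5 at (0,0):
0 0 0 0 0
0 0 0 0 0
0 0 0 0 0
0 0 0 0 0

Lights still on: 0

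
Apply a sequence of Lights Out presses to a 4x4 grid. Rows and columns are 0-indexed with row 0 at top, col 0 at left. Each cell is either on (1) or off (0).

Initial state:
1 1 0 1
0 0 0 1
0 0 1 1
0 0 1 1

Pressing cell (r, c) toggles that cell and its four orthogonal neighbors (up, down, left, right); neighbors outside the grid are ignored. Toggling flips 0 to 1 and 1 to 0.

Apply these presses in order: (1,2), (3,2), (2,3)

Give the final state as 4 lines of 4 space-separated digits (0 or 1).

Answer: 1 1 1 1
0 1 1 1
0 0 0 0
0 1 0 1

Derivation:
After press 1 at (1,2):
1 1 1 1
0 1 1 0
0 0 0 1
0 0 1 1

After press 2 at (3,2):
1 1 1 1
0 1 1 0
0 0 1 1
0 1 0 0

After press 3 at (2,3):
1 1 1 1
0 1 1 1
0 0 0 0
0 1 0 1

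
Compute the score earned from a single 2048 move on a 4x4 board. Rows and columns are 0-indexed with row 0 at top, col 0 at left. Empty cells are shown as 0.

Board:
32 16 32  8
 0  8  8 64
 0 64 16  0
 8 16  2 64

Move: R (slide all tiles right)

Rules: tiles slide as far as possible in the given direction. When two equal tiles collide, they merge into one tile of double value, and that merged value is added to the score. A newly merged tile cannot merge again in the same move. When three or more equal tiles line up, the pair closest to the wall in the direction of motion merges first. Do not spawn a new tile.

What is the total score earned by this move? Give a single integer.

Answer: 16

Derivation:
Slide right:
row 0: [32, 16, 32, 8] -> [32, 16, 32, 8]  score +0 (running 0)
row 1: [0, 8, 8, 64] -> [0, 0, 16, 64]  score +16 (running 16)
row 2: [0, 64, 16, 0] -> [0, 0, 64, 16]  score +0 (running 16)
row 3: [8, 16, 2, 64] -> [8, 16, 2, 64]  score +0 (running 16)
Board after move:
32 16 32  8
 0  0 16 64
 0  0 64 16
 8 16  2 64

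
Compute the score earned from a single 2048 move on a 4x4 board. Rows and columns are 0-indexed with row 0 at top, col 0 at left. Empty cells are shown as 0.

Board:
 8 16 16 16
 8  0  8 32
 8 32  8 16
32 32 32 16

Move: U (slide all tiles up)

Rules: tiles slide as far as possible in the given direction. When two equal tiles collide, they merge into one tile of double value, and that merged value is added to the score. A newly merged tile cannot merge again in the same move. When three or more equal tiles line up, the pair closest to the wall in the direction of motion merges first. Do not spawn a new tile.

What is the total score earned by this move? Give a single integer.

Slide up:
col 0: [8, 8, 8, 32] -> [16, 8, 32, 0]  score +16 (running 16)
col 1: [16, 0, 32, 32] -> [16, 64, 0, 0]  score +64 (running 80)
col 2: [16, 8, 8, 32] -> [16, 16, 32, 0]  score +16 (running 96)
col 3: [16, 32, 16, 16] -> [16, 32, 32, 0]  score +32 (running 128)
Board after move:
16 16 16 16
 8 64 16 32
32  0 32 32
 0  0  0  0

Answer: 128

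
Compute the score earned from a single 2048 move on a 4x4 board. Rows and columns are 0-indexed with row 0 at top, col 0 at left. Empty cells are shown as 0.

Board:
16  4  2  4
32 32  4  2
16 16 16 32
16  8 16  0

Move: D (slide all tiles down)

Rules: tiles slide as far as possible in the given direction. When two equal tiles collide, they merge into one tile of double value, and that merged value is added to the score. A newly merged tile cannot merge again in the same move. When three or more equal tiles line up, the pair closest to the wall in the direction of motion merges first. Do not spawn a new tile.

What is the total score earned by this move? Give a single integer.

Slide down:
col 0: [16, 32, 16, 16] -> [0, 16, 32, 32]  score +32 (running 32)
col 1: [4, 32, 16, 8] -> [4, 32, 16, 8]  score +0 (running 32)
col 2: [2, 4, 16, 16] -> [0, 2, 4, 32]  score +32 (running 64)
col 3: [4, 2, 32, 0] -> [0, 4, 2, 32]  score +0 (running 64)
Board after move:
 0  4  0  0
16 32  2  4
32 16  4  2
32  8 32 32

Answer: 64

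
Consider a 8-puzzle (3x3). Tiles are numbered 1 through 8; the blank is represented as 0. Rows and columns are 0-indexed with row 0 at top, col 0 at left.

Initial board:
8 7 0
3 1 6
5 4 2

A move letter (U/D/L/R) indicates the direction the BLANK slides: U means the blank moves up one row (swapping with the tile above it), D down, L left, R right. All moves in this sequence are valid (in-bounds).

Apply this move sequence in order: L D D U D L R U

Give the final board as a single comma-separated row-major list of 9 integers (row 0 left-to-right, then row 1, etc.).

After move 1 (L):
8 0 7
3 1 6
5 4 2

After move 2 (D):
8 1 7
3 0 6
5 4 2

After move 3 (D):
8 1 7
3 4 6
5 0 2

After move 4 (U):
8 1 7
3 0 6
5 4 2

After move 5 (D):
8 1 7
3 4 6
5 0 2

After move 6 (L):
8 1 7
3 4 6
0 5 2

After move 7 (R):
8 1 7
3 4 6
5 0 2

After move 8 (U):
8 1 7
3 0 6
5 4 2

Answer: 8, 1, 7, 3, 0, 6, 5, 4, 2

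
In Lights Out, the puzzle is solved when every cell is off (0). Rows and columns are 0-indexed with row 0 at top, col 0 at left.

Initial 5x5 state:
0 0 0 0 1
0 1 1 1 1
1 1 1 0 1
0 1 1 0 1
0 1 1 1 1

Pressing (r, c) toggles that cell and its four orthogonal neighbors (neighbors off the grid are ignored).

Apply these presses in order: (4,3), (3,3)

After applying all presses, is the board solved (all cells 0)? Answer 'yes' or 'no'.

After press 1 at (4,3):
0 0 0 0 1
0 1 1 1 1
1 1 1 0 1
0 1 1 1 1
0 1 0 0 0

After press 2 at (3,3):
0 0 0 0 1
0 1 1 1 1
1 1 1 1 1
0 1 0 0 0
0 1 0 1 0

Lights still on: 13

Answer: no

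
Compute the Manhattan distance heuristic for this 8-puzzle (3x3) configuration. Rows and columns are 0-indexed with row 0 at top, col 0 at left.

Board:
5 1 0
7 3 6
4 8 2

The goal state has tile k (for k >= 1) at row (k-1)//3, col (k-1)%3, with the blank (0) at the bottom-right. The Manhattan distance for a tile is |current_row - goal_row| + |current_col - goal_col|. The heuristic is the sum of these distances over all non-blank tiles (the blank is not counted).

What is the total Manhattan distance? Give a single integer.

Answer: 10

Derivation:
Tile 5: (0,0)->(1,1) = 2
Tile 1: (0,1)->(0,0) = 1
Tile 7: (1,0)->(2,0) = 1
Tile 3: (1,1)->(0,2) = 2
Tile 6: (1,2)->(1,2) = 0
Tile 4: (2,0)->(1,0) = 1
Tile 8: (2,1)->(2,1) = 0
Tile 2: (2,2)->(0,1) = 3
Sum: 2 + 1 + 1 + 2 + 0 + 1 + 0 + 3 = 10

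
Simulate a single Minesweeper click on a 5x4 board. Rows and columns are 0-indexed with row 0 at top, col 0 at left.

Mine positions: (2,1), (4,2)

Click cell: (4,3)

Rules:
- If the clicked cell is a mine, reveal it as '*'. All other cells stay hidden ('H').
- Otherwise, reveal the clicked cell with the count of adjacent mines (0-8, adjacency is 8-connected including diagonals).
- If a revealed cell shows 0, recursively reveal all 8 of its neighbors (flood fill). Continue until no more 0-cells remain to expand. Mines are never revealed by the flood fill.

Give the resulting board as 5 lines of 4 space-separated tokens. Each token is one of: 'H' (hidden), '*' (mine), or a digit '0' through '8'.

H H H H
H H H H
H H H H
H H H H
H H H 1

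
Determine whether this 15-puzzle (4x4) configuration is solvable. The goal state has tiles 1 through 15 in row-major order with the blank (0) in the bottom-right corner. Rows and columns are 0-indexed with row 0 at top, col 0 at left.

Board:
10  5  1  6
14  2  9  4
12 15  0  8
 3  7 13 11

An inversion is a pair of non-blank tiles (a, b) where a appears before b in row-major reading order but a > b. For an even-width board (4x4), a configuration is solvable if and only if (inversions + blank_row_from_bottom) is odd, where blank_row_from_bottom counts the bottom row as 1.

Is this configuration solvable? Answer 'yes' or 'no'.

Answer: no

Derivation:
Inversions: 42
Blank is in row 2 (0-indexed from top), which is row 2 counting from the bottom (bottom = 1).
42 + 2 = 44, which is even, so the puzzle is not solvable.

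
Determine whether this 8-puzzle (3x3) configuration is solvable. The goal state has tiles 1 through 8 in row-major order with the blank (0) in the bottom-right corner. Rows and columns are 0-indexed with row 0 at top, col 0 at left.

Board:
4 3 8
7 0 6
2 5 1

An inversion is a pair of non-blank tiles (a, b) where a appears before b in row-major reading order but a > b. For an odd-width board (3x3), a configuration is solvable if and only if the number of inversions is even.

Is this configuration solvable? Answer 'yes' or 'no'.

Answer: no

Derivation:
Inversions (pairs i<j in row-major order where tile[i] > tile[j] > 0): 19
19 is odd, so the puzzle is not solvable.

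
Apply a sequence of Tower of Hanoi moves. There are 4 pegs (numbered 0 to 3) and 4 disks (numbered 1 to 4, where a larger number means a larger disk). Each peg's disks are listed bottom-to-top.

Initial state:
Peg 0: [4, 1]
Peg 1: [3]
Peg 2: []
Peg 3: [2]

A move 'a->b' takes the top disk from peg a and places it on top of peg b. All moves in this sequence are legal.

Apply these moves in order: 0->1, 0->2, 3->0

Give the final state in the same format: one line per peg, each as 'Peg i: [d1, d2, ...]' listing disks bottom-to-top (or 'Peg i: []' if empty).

After move 1 (0->1):
Peg 0: [4]
Peg 1: [3, 1]
Peg 2: []
Peg 3: [2]

After move 2 (0->2):
Peg 0: []
Peg 1: [3, 1]
Peg 2: [4]
Peg 3: [2]

After move 3 (3->0):
Peg 0: [2]
Peg 1: [3, 1]
Peg 2: [4]
Peg 3: []

Answer: Peg 0: [2]
Peg 1: [3, 1]
Peg 2: [4]
Peg 3: []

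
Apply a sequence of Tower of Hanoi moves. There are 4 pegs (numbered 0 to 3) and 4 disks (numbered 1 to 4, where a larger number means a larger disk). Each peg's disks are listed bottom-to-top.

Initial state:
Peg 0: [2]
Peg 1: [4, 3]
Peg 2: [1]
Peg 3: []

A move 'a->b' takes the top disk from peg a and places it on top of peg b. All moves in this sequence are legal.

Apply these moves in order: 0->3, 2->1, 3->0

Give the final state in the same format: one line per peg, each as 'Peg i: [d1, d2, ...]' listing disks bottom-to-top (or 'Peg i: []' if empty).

After move 1 (0->3):
Peg 0: []
Peg 1: [4, 3]
Peg 2: [1]
Peg 3: [2]

After move 2 (2->1):
Peg 0: []
Peg 1: [4, 3, 1]
Peg 2: []
Peg 3: [2]

After move 3 (3->0):
Peg 0: [2]
Peg 1: [4, 3, 1]
Peg 2: []
Peg 3: []

Answer: Peg 0: [2]
Peg 1: [4, 3, 1]
Peg 2: []
Peg 3: []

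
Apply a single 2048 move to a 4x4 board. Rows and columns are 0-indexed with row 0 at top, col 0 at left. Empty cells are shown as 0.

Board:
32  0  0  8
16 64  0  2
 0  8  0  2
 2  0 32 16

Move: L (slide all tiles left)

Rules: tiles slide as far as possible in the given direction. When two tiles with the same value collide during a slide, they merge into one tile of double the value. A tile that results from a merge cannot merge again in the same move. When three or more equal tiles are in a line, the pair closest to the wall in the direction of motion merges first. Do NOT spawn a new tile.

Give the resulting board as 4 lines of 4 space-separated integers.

Answer: 32  8  0  0
16 64  2  0
 8  2  0  0
 2 32 16  0

Derivation:
Slide left:
row 0: [32, 0, 0, 8] -> [32, 8, 0, 0]
row 1: [16, 64, 0, 2] -> [16, 64, 2, 0]
row 2: [0, 8, 0, 2] -> [8, 2, 0, 0]
row 3: [2, 0, 32, 16] -> [2, 32, 16, 0]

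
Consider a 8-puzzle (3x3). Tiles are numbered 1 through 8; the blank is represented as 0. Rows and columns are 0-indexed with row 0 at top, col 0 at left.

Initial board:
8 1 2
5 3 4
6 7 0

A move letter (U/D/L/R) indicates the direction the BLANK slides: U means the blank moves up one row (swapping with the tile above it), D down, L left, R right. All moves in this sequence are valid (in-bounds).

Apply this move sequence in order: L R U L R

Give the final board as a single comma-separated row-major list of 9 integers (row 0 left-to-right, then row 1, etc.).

Answer: 8, 1, 2, 5, 3, 0, 6, 7, 4

Derivation:
After move 1 (L):
8 1 2
5 3 4
6 0 7

After move 2 (R):
8 1 2
5 3 4
6 7 0

After move 3 (U):
8 1 2
5 3 0
6 7 4

After move 4 (L):
8 1 2
5 0 3
6 7 4

After move 5 (R):
8 1 2
5 3 0
6 7 4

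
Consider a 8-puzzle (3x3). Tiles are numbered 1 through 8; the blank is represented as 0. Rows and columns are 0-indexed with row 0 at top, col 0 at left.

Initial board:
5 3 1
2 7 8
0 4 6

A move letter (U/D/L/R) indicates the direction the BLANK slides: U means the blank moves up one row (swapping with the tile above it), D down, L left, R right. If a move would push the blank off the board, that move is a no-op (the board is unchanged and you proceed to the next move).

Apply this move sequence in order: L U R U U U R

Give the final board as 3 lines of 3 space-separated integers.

After move 1 (L):
5 3 1
2 7 8
0 4 6

After move 2 (U):
5 3 1
0 7 8
2 4 6

After move 3 (R):
5 3 1
7 0 8
2 4 6

After move 4 (U):
5 0 1
7 3 8
2 4 6

After move 5 (U):
5 0 1
7 3 8
2 4 6

After move 6 (U):
5 0 1
7 3 8
2 4 6

After move 7 (R):
5 1 0
7 3 8
2 4 6

Answer: 5 1 0
7 3 8
2 4 6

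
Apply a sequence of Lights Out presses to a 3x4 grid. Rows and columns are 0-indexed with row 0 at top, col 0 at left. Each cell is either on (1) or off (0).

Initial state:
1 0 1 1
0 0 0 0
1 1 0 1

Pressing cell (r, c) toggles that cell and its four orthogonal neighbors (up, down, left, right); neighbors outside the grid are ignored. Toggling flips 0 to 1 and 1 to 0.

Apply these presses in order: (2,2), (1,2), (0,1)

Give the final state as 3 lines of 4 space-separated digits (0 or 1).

Answer: 0 1 1 1
0 0 0 1
1 0 0 0

Derivation:
After press 1 at (2,2):
1 0 1 1
0 0 1 0
1 0 1 0

After press 2 at (1,2):
1 0 0 1
0 1 0 1
1 0 0 0

After press 3 at (0,1):
0 1 1 1
0 0 0 1
1 0 0 0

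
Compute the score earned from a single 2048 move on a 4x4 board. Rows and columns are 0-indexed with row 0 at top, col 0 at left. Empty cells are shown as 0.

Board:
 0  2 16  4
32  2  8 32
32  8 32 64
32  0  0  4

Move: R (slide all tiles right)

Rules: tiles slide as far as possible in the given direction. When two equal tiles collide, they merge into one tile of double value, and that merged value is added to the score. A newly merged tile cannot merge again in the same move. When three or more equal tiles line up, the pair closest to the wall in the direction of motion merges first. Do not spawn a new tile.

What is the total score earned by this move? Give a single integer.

Answer: 0

Derivation:
Slide right:
row 0: [0, 2, 16, 4] -> [0, 2, 16, 4]  score +0 (running 0)
row 1: [32, 2, 8, 32] -> [32, 2, 8, 32]  score +0 (running 0)
row 2: [32, 8, 32, 64] -> [32, 8, 32, 64]  score +0 (running 0)
row 3: [32, 0, 0, 4] -> [0, 0, 32, 4]  score +0 (running 0)
Board after move:
 0  2 16  4
32  2  8 32
32  8 32 64
 0  0 32  4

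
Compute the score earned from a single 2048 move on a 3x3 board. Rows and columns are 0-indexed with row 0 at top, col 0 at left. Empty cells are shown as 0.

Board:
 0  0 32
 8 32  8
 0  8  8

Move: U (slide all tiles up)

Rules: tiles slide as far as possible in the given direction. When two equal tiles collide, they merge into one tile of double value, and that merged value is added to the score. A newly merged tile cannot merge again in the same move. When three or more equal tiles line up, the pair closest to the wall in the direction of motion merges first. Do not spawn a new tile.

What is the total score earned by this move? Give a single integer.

Slide up:
col 0: [0, 8, 0] -> [8, 0, 0]  score +0 (running 0)
col 1: [0, 32, 8] -> [32, 8, 0]  score +0 (running 0)
col 2: [32, 8, 8] -> [32, 16, 0]  score +16 (running 16)
Board after move:
 8 32 32
 0  8 16
 0  0  0

Answer: 16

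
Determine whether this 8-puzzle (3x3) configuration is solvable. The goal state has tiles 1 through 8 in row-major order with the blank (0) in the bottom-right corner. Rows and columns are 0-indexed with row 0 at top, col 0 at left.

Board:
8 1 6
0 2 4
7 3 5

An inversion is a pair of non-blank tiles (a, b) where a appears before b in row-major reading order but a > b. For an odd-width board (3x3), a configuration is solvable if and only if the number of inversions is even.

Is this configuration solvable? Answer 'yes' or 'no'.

Answer: yes

Derivation:
Inversions (pairs i<j in row-major order where tile[i] > tile[j] > 0): 14
14 is even, so the puzzle is solvable.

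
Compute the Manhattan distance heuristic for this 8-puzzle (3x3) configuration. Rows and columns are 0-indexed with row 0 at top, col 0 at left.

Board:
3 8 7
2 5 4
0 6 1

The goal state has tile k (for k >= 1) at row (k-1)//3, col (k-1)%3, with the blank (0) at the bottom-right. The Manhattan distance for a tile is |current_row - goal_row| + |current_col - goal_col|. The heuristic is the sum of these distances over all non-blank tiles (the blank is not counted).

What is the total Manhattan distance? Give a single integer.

Tile 3: at (0,0), goal (0,2), distance |0-0|+|0-2| = 2
Tile 8: at (0,1), goal (2,1), distance |0-2|+|1-1| = 2
Tile 7: at (0,2), goal (2,0), distance |0-2|+|2-0| = 4
Tile 2: at (1,0), goal (0,1), distance |1-0|+|0-1| = 2
Tile 5: at (1,1), goal (1,1), distance |1-1|+|1-1| = 0
Tile 4: at (1,2), goal (1,0), distance |1-1|+|2-0| = 2
Tile 6: at (2,1), goal (1,2), distance |2-1|+|1-2| = 2
Tile 1: at (2,2), goal (0,0), distance |2-0|+|2-0| = 4
Sum: 2 + 2 + 4 + 2 + 0 + 2 + 2 + 4 = 18

Answer: 18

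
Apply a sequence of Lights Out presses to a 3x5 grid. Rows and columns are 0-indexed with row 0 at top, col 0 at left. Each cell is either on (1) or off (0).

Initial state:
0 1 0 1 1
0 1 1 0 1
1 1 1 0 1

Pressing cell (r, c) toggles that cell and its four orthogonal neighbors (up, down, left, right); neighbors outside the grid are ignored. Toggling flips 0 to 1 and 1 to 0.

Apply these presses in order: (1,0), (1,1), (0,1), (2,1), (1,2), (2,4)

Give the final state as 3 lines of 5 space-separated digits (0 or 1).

After press 1 at (1,0):
1 1 0 1 1
1 0 1 0 1
0 1 1 0 1

After press 2 at (1,1):
1 0 0 1 1
0 1 0 0 1
0 0 1 0 1

After press 3 at (0,1):
0 1 1 1 1
0 0 0 0 1
0 0 1 0 1

After press 4 at (2,1):
0 1 1 1 1
0 1 0 0 1
1 1 0 0 1

After press 5 at (1,2):
0 1 0 1 1
0 0 1 1 1
1 1 1 0 1

After press 6 at (2,4):
0 1 0 1 1
0 0 1 1 0
1 1 1 1 0

Answer: 0 1 0 1 1
0 0 1 1 0
1 1 1 1 0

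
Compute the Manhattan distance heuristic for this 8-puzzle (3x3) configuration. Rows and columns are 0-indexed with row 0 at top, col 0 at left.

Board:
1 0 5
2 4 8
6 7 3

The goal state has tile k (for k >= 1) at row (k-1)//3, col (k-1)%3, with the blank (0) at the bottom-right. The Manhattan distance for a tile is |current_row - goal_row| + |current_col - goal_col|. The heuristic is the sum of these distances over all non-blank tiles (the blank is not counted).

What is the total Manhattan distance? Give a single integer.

Answer: 13

Derivation:
Tile 1: at (0,0), goal (0,0), distance |0-0|+|0-0| = 0
Tile 5: at (0,2), goal (1,1), distance |0-1|+|2-1| = 2
Tile 2: at (1,0), goal (0,1), distance |1-0|+|0-1| = 2
Tile 4: at (1,1), goal (1,0), distance |1-1|+|1-0| = 1
Tile 8: at (1,2), goal (2,1), distance |1-2|+|2-1| = 2
Tile 6: at (2,0), goal (1,2), distance |2-1|+|0-2| = 3
Tile 7: at (2,1), goal (2,0), distance |2-2|+|1-0| = 1
Tile 3: at (2,2), goal (0,2), distance |2-0|+|2-2| = 2
Sum: 0 + 2 + 2 + 1 + 2 + 3 + 1 + 2 = 13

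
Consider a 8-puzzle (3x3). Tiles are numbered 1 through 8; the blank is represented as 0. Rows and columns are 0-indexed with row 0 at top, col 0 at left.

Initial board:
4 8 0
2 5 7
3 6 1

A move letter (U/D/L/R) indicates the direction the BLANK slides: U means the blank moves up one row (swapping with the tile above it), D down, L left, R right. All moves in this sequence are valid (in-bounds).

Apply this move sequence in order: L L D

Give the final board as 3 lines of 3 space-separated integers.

Answer: 2 4 8
0 5 7
3 6 1

Derivation:
After move 1 (L):
4 0 8
2 5 7
3 6 1

After move 2 (L):
0 4 8
2 5 7
3 6 1

After move 3 (D):
2 4 8
0 5 7
3 6 1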